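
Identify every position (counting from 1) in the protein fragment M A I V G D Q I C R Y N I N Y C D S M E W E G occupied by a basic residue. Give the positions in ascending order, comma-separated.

10

K, R, and H are the three residues with basic side chains (ε-amine, guanidinium, and imidazole respectively).
Matching residues: R10.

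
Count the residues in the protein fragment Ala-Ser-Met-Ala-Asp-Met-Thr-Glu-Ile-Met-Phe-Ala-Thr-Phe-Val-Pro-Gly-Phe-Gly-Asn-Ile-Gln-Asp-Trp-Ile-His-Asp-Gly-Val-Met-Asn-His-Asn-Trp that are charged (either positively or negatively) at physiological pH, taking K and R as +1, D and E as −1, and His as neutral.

4

Charged side chains at pH ~7.4: K, R (positive); D, E (negative).
Matching residues: Asp5, Glu8, Asp23, Asp27.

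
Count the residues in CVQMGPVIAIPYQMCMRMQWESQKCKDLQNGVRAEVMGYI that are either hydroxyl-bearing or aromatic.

Hydroxyl-bearing: S, T, Y. Aromatic: F, W, Y.
Hydroxyl-bearing residues here: Y12, S22, Y39 (3).
Aromatic residues here: Y12, W20, Y39 (3).
Y is in both groups, so the 2 Y residues must not be double-counted.
Total = 3 + 3 − 2 = 4.

4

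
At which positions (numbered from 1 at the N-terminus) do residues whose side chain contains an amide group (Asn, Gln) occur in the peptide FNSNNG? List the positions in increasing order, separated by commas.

Matching residues: N2, N4, N5.

2, 4, 5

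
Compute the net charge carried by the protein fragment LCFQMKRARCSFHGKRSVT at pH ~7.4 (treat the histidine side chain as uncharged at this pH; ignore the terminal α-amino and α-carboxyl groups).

+5

The side chains ionized at physiological pH are Lys/Arg (+1) and Asp/Glu (−1); with His treated as neutral, nothing else contributes.
Positive (K, R): K6, R7, R9, K15, R16 → +5.
Negative (D, E): none → −0.
Net charge = (+5) + (−0) = +5.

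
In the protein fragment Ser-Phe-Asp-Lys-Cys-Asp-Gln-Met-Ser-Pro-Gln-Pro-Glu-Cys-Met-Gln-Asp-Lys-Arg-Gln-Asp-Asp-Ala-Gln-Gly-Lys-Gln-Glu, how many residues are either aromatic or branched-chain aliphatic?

Aromatic: F, W, Y. Branched-chain aliphatic: I, L, V.
Aromatic residues here: Phe2 (1).
Branched-chain aliphatic residues here: none (0).
The two groups share no amino acid, so total = 1 + 0 = 1.

1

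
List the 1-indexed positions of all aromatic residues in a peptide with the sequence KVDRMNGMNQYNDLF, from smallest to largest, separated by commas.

F, W, and Y each carry an aromatic ring on the side chain.
Matching residues: Y11, F15.

11, 15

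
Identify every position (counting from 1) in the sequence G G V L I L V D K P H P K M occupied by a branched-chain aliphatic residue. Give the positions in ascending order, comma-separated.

3, 4, 5, 6, 7

V, L, and I make up the branched-chain aliphatic group.
Matching residues: V3, L4, I5, L6, V7.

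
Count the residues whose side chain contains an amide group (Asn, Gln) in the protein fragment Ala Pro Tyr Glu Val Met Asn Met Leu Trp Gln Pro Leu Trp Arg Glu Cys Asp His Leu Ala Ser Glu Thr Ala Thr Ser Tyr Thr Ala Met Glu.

2

Matching residues: Asn7, Gln11.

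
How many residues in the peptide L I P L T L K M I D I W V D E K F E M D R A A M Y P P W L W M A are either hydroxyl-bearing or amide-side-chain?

2

Hydroxyl-bearing: S, T, Y. Amide-side-chain: N, Q.
Hydroxyl-bearing residues here: T5, Y25 (2).
Amide-side-chain residues here: none (0).
The two groups share no amino acid, so total = 2 + 0 = 2.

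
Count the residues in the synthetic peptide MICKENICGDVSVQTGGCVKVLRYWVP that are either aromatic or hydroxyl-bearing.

Aromatic: F, W, Y. Hydroxyl-bearing: S, T, Y.
Aromatic residues here: Y24, W25 (2).
Hydroxyl-bearing residues here: S12, T15, Y24 (3).
Y is in both groups, so the 1 Y residue must not be double-counted.
Total = 2 + 3 − 1 = 4.

4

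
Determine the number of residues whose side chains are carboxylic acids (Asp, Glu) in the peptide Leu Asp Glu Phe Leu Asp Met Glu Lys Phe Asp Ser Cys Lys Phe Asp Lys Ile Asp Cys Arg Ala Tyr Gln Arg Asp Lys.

8

Matching residues: Asp2, Glu3, Asp6, Glu8, Asp11, Asp16, Asp19, Asp26.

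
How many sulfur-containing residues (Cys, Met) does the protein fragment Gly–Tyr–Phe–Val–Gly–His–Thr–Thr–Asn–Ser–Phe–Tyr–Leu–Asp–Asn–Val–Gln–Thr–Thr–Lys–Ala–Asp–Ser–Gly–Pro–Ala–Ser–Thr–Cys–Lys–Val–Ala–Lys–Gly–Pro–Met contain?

2

Matching residues: Cys29, Met36.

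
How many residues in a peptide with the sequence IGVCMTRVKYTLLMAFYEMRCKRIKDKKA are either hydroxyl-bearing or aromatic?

Hydroxyl-bearing: S, T, Y. Aromatic: F, W, Y.
Hydroxyl-bearing residues here: T6, Y10, T11, Y17 (4).
Aromatic residues here: Y10, F16, Y17 (3).
Y is in both groups, so the 2 Y residues must not be double-counted.
Total = 4 + 3 − 2 = 5.

5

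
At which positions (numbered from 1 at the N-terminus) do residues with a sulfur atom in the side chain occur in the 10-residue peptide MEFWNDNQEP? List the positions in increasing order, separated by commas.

Cysteine (C, thiol) and methionine (M, thioether) are the two sulfur-containing amino acids.
Matching residues: M1.

1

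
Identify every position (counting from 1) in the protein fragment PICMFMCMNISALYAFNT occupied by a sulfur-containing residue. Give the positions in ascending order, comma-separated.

The sulfur-bearing residues are cysteine (–SH) and methionine (–S–CH₃).
Matching residues: C3, M4, M6, C7, M8.

3, 4, 6, 7, 8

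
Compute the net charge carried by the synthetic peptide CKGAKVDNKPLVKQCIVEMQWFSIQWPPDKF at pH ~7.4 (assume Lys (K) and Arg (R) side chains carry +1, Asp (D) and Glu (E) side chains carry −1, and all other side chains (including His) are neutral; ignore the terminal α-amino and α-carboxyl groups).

Positive (K, R): K2, K5, K9, K13, K30 → +5.
Negative (D, E): D7, E18, D29 → −3.
Net charge = (+5) + (−3) = +2.

+2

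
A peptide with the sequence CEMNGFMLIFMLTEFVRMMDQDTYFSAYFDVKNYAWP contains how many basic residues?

K, R, and H are the three residues with basic side chains (ε-amine, guanidinium, and imidazole respectively).
Matching residues: R17, K32.

2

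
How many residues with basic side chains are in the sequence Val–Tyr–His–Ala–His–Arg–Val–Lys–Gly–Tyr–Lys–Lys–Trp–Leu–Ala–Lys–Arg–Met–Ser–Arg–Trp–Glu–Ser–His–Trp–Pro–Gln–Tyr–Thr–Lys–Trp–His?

12

The basic amino acids are Lys (K), Arg (R), and His (H).
Matching residues: His3, His5, Arg6, Lys8, Lys11, Lys12, Lys16, Arg17, Arg20, His24, Lys30, His32.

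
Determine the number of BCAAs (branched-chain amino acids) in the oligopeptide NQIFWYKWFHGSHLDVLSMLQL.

Valine (V), leucine (L), and isoleucine (I) are the branched-chain amino acids.
Matching residues: I3, L14, V16, L17, L20, L22.

6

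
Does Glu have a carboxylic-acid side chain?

Yes

Only D (aspartate) and E (glutamate) carry a side-chain carboxylic acid.
Glutamate is in this group.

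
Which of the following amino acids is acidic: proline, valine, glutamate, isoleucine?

Only D (aspartate) and E (glutamate) carry a side-chain carboxylic acid.
Of the listed options, only glutamate belongs to this group.

glutamate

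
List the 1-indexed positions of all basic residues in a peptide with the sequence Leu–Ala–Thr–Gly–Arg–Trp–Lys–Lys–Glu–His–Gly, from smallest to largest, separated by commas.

Lysine (K), arginine (R), and histidine (H) have basic, nitrogen-containing side chains.
Matching residues: Arg5, Lys7, Lys8, His10.

5, 7, 8, 10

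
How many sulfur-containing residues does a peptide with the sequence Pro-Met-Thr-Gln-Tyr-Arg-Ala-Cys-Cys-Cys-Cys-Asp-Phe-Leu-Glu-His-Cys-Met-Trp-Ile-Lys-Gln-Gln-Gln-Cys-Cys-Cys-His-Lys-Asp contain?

The sulfur-bearing residues are cysteine (–SH) and methionine (–S–CH₃).
Matching residues: Met2, Cys8, Cys9, Cys10, Cys11, Cys17, Met18, Cys25, Cys26, Cys27.

10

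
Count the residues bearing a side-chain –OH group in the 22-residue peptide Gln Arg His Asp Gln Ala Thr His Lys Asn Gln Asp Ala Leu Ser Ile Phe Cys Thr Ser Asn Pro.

4

The –OH-bearing residues are Ser, Thr (aliphatic alcohols), and Tyr (phenol).
Matching residues: Thr7, Ser15, Thr19, Ser20.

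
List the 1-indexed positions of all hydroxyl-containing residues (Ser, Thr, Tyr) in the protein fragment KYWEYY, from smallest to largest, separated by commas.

2, 5, 6

Matching residues: Y2, Y5, Y6.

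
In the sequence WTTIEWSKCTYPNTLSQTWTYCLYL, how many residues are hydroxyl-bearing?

11

The –OH-bearing residues are Ser, Thr (aliphatic alcohols), and Tyr (phenol).
Matching residues: T2, T3, S7, T10, Y11, T14, S16, T18, T20, Y21, Y24.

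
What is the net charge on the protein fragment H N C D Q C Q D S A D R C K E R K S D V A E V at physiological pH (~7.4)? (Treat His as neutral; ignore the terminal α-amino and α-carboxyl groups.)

At pH ~7.4 the Lys and Arg side chains are protonated (+1), the Asp and Glu side chains are deprotonated (−1), and with His taken as neutral all other side chains carry no charge.
Positive (K, R): R12, K14, R16, K17 → +4.
Negative (D, E): D4, D8, D11, E15, D19, E22 → −6.
Net charge = (+4) + (−6) = −2.

-2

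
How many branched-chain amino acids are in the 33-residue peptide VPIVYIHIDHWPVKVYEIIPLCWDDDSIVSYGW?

V, L, and I make up the branched-chain aliphatic group.
Matching residues: V1, I3, V4, I6, I8, V13, V15, I18, I19, L21, I28, V29.

12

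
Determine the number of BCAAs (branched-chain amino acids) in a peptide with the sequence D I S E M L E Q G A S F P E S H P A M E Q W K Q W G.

V, L, and I make up the branched-chain aliphatic group.
Matching residues: I2, L6.

2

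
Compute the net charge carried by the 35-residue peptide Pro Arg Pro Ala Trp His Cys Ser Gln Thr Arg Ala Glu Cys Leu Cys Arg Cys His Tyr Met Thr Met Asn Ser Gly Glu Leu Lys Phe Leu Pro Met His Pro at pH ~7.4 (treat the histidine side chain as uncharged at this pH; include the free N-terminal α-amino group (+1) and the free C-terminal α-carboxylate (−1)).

At pH ~7.4 the Lys and Arg side chains are protonated (+1), the Asp and Glu side chains are deprotonated (−1), and with His taken as neutral all other side chains carry no charge.
Positive (K, R): Arg2, Arg11, Arg17, Lys29 → +4.
Negative (D, E): Glu13, Glu27 → −2.
The N-terminus (+1) and C-terminus (−1) cancel.
Net charge = (+4) + (−2) = +2.

+2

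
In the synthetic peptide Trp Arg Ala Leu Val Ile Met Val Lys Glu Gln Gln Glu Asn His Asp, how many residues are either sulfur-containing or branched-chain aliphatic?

5

Sulfur-containing: C, M. Branched-chain aliphatic: I, L, V.
Sulfur-containing residues here: Met7 (1).
Branched-chain aliphatic residues here: Leu4, Val5, Ile6, Val8 (4).
The two groups share no amino acid, so total = 1 + 4 = 5.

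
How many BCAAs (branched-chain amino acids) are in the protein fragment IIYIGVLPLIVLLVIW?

12

V, L, and I make up the branched-chain aliphatic group.
Matching residues: I1, I2, I4, V6, L7, L9, I10, V11, L12, L13, V14, I15.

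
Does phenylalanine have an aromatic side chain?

The aromatic amino acids are Phe (F, benzyl), Trp (W, indole), and Tyr (Y, phenol).
Phenylalanine is in this group.

Yes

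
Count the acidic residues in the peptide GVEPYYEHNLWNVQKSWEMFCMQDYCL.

Aspartate (D) and glutamate (E) have carboxylic-acid side chains and are the acidic amino acids.
Matching residues: E3, E7, E18, D24.

4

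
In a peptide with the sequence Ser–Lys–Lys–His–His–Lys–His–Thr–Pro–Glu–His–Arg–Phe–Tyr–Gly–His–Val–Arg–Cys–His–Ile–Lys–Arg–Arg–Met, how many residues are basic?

14

K, R, and H are the three residues with basic side chains (ε-amine, guanidinium, and imidazole respectively).
Matching residues: Lys2, Lys3, His4, His5, Lys6, His7, His11, Arg12, His16, Arg18, His20, Lys22, Arg23, Arg24.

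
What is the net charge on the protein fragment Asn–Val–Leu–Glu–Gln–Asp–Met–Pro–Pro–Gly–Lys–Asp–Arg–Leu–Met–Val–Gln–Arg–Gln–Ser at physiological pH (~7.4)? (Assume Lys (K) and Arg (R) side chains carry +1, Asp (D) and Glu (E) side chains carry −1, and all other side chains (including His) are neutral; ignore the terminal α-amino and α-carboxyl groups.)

0

Positive (K, R): Lys11, Arg13, Arg18 → +3.
Negative (D, E): Glu4, Asp6, Asp12 → −3.
Net charge = (+3) + (−3) = 0.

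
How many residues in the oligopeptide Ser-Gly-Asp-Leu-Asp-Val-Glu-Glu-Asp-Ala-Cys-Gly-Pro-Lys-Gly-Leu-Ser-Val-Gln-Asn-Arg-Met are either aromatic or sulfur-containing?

Aromatic: F, W, Y. Sulfur-containing: C, M.
Aromatic residues here: none (0).
Sulfur-containing residues here: Cys11, Met22 (2).
The two groups share no amino acid, so total = 0 + 2 = 2.

2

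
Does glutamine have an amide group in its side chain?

Yes

Asparagine (N) and glutamine (Q) have uncharged amide side chains.
Glutamine is in this group.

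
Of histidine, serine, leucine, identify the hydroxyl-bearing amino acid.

serine

S, T, and Y are the three residues with a side-chain hydroxyl.
Of the listed options, only serine belongs to this group.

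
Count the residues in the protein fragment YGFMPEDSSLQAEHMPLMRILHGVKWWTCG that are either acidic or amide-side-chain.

Acidic: D, E. Amide-side-chain: N, Q.
Acidic residues here: E6, D7, E13 (3).
Amide-side-chain residues here: Q11 (1).
The two groups share no amino acid, so total = 3 + 1 = 4.

4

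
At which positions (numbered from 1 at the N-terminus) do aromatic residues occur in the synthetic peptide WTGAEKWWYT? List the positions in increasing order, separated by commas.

The aromatic amino acids are Phe (F, benzyl), Trp (W, indole), and Tyr (Y, phenol).
Matching residues: W1, W7, W8, Y9.

1, 7, 8, 9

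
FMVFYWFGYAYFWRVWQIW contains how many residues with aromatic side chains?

11

F, W, and Y each carry an aromatic ring on the side chain.
Matching residues: F1, F4, Y5, W6, F7, Y9, Y11, F12, W13, W16, W19.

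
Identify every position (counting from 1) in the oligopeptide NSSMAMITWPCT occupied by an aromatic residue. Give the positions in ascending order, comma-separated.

9

Phenylalanine (F), tryptophan (W), and tyrosine (Y) have aromatic ring side chains.
Matching residues: W9.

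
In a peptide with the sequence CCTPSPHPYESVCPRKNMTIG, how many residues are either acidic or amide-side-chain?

2

Acidic: D, E. Amide-side-chain: N, Q.
Acidic residues here: E10 (1).
Amide-side-chain residues here: N17 (1).
The two groups share no amino acid, so total = 1 + 1 = 2.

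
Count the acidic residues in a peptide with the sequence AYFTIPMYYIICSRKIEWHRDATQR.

Aspartate (D) and glutamate (E) have carboxylic-acid side chains and are the acidic amino acids.
Matching residues: E17, D21.

2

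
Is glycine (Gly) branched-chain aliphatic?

No

The BCAAs are Val, Leu, and Ile — aliphatic side chains with a branch point.
Glycine is not in this group.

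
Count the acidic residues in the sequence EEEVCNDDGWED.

7

Only D (aspartate) and E (glutamate) carry a side-chain carboxylic acid.
Matching residues: E1, E2, E3, D7, D8, E11, D12.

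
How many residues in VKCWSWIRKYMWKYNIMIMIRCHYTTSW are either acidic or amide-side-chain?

1

Acidic: D, E. Amide-side-chain: N, Q.
Acidic residues here: none (0).
Amide-side-chain residues here: N15 (1).
The two groups share no amino acid, so total = 0 + 1 = 1.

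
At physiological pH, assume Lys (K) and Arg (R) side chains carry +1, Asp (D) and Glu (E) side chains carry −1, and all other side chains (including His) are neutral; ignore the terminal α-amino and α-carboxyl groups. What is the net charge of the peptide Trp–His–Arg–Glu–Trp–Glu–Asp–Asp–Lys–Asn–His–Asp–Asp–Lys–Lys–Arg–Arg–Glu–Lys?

Positive (K, R): Arg3, Lys9, Lys14, Lys15, Arg16, Arg17, Lys19 → +7.
Negative (D, E): Glu4, Glu6, Asp7, Asp8, Asp12, Asp13, Glu18 → −7.
Net charge = (+7) + (−7) = 0.

0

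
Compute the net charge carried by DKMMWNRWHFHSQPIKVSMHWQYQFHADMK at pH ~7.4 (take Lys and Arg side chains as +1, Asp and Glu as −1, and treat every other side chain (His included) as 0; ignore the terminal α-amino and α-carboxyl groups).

+2

Positive (K, R): K2, R7, K16, K30 → +4.
Negative (D, E): D1, D28 → −2.
Net charge = (+4) + (−2) = +2.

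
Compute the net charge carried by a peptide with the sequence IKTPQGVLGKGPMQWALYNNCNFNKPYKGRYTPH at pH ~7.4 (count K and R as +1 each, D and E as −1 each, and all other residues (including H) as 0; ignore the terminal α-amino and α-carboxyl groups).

Positive (K, R): K2, K10, K25, K28, R30 → +5.
Negative (D, E): none → −0.
Net charge = (+5) + (−0) = +5.

+5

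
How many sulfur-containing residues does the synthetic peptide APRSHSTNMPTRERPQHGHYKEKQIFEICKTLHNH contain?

Cysteine (C, thiol) and methionine (M, thioether) are the two sulfur-containing amino acids.
Matching residues: M9, C29.

2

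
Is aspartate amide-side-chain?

No

The amide-side-chain residues are Asn (N) and Gln (Q).
Aspartate is not in this group.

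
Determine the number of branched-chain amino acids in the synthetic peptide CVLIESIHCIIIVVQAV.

The BCAAs are Val, Leu, and Ile — aliphatic side chains with a branch point.
Matching residues: V2, L3, I4, I7, I10, I11, I12, V13, V14, V17.

10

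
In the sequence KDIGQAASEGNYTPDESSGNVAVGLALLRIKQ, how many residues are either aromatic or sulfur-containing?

Aromatic: F, W, Y. Sulfur-containing: C, M.
Aromatic residues here: Y12 (1).
Sulfur-containing residues here: none (0).
The two groups share no amino acid, so total = 1 + 0 = 1.

1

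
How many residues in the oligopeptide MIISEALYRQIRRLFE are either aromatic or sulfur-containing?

3

Aromatic: F, W, Y. Sulfur-containing: C, M.
Aromatic residues here: Y8, F15 (2).
Sulfur-containing residues here: M1 (1).
The two groups share no amino acid, so total = 2 + 1 = 3.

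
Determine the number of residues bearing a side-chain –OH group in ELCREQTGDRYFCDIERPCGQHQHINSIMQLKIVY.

4

S, T, and Y are the three residues with a side-chain hydroxyl.
Matching residues: T7, Y11, S27, Y35.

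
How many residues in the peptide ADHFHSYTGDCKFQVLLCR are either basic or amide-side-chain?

Basic: H, K, R. Amide-side-chain: N, Q.
Basic residues here: H3, H5, K12, R19 (4).
Amide-side-chain residues here: Q14 (1).
The two groups share no amino acid, so total = 4 + 1 = 5.

5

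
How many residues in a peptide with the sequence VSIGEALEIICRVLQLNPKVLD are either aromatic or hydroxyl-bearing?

1

Aromatic: F, W, Y. Hydroxyl-bearing: S, T, Y.
Aromatic residues here: none (0).
Hydroxyl-bearing residues here: S2 (1).
(Y belongs to both groups, but none appear in this sequence.) Total = 0 + 1 = 1.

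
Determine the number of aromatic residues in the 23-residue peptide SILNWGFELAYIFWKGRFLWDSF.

F, W, and Y each carry an aromatic ring on the side chain.
Matching residues: W5, F7, Y11, F13, W14, F18, W20, F23.

8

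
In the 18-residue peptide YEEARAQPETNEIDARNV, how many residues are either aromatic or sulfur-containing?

1

Aromatic: F, W, Y. Sulfur-containing: C, M.
Aromatic residues here: Y1 (1).
Sulfur-containing residues here: none (0).
The two groups share no amino acid, so total = 1 + 0 = 1.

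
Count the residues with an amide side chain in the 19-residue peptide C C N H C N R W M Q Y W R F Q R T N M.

Only N (asparagine) and Q (glutamine) carry a side-chain carboxamide.
Matching residues: N3, N6, Q10, Q15, N18.

5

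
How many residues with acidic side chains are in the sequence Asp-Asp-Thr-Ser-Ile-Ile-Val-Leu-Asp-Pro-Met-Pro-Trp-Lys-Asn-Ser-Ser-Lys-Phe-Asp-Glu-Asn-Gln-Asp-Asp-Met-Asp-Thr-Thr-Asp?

Only D (aspartate) and E (glutamate) carry a side-chain carboxylic acid.
Matching residues: Asp1, Asp2, Asp9, Asp20, Glu21, Asp24, Asp25, Asp27, Asp30.

9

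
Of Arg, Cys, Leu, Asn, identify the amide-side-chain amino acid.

Asn

The amide-side-chain residues are Asn (N) and Gln (Q).
Of the listed options, only Asn belongs to this group.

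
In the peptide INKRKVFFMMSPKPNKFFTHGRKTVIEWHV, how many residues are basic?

9

The basic amino acids are Lys (K), Arg (R), and His (H).
Matching residues: K3, R4, K5, K13, K16, H20, R22, K23, H29.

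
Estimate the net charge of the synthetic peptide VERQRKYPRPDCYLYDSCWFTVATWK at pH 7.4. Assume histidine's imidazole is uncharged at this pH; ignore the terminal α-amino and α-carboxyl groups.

The side chains ionized at physiological pH are Lys/Arg (+1) and Asp/Glu (−1); with His treated as neutral, nothing else contributes.
Positive (K, R): R3, R5, K6, R9, K26 → +5.
Negative (D, E): E2, D11, D16 → −3.
Net charge = (+5) + (−3) = +2.

+2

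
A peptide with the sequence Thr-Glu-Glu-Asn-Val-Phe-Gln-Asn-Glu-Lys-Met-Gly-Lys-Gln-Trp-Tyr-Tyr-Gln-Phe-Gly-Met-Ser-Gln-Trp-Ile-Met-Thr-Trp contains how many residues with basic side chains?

K, R, and H are the three residues with basic side chains (ε-amine, guanidinium, and imidazole respectively).
Matching residues: Lys10, Lys13.

2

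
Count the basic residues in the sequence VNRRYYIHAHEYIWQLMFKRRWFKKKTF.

The basic amino acids are Lys (K), Arg (R), and His (H).
Matching residues: R3, R4, H8, H10, K19, R20, R21, K24, K25, K26.

10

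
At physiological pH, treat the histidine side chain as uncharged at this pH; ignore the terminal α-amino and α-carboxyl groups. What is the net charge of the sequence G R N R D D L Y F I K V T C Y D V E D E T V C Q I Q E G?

-4

At pH ~7.4 the Lys and Arg side chains are protonated (+1), the Asp and Glu side chains are deprotonated (−1), and with His taken as neutral all other side chains carry no charge.
Positive (K, R): R2, R4, K11 → +3.
Negative (D, E): D5, D6, D16, E18, D19, E20, E27 → −7.
Net charge = (+3) + (−7) = −4.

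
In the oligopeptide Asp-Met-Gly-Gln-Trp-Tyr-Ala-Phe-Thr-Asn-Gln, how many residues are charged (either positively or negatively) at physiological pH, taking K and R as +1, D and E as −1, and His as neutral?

1

Charged side chains at pH ~7.4: K, R (positive); D, E (negative).
Matching residues: Asp1.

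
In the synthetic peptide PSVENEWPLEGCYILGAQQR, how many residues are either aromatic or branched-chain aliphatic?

6

Aromatic: F, W, Y. Branched-chain aliphatic: I, L, V.
Aromatic residues here: W7, Y13 (2).
Branched-chain aliphatic residues here: V3, L9, I14, L15 (4).
The two groups share no amino acid, so total = 2 + 4 = 6.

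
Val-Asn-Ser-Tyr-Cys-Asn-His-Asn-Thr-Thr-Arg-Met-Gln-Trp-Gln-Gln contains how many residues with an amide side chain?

6

Asparagine (N) and glutamine (Q) have uncharged amide side chains.
Matching residues: Asn2, Asn6, Asn8, Gln13, Gln15, Gln16.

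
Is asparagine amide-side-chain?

Yes

The amide-side-chain residues are Asn (N) and Gln (Q).
Asparagine is in this group.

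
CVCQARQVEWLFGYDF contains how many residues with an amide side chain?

2

Only N (asparagine) and Q (glutamine) carry a side-chain carboxamide.
Matching residues: Q4, Q7.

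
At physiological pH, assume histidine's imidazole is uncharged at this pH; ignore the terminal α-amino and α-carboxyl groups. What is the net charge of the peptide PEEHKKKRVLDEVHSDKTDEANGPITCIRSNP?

-1

Near pH 7.4, K and R contribute +1 each, D and E contribute −1 each, and every other side chain (His included, as stated) is uncharged.
Positive (K, R): K5, K6, K7, R8, K17, R29 → +6.
Negative (D, E): E2, E3, D11, E12, D16, D19, E20 → −7.
Net charge = (+6) + (−7) = −1.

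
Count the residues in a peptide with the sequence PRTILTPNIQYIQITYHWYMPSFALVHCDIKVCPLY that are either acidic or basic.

Acidic: D, E. Basic: H, K, R.
Acidic residues here: D29 (1).
Basic residues here: R2, H17, H27, K31 (4).
The two groups share no amino acid, so total = 1 + 4 = 5.

5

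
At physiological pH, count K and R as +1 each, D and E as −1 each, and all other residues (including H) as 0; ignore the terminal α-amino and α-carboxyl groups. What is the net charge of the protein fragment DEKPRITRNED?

-1

Positive (K, R): K3, R5, R8 → +3.
Negative (D, E): D1, E2, E10, D11 → −4.
Net charge = (+3) + (−4) = −1.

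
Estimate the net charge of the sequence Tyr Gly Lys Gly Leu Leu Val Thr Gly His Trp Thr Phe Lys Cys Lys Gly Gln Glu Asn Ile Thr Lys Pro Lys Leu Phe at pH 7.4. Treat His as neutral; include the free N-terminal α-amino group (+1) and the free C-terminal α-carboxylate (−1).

+4

Near pH 7.4, K and R contribute +1 each, D and E contribute −1 each, and every other side chain (His included, as stated) is uncharged.
Positive (K, R): Lys3, Lys14, Lys16, Lys23, Lys25 → +5.
Negative (D, E): Glu19 → −1.
The N-terminus (+1) and C-terminus (−1) cancel.
Net charge = (+5) + (−1) = +4.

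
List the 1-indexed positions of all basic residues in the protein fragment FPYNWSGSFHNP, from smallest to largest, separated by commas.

K, R, and H are the three residues with basic side chains (ε-amine, guanidinium, and imidazole respectively).
Matching residues: H10.

10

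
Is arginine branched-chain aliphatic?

Valine (V), leucine (L), and isoleucine (I) are the branched-chain amino acids.
Arginine is not in this group.

No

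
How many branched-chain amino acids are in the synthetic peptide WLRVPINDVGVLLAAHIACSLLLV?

12

V, L, and I make up the branched-chain aliphatic group.
Matching residues: L2, V4, I6, V9, V11, L12, L13, I17, L21, L22, L23, V24.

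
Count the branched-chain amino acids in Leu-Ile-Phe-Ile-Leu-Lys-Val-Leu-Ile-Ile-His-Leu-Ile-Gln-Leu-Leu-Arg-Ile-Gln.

13

V, L, and I make up the branched-chain aliphatic group.
Matching residues: Leu1, Ile2, Ile4, Leu5, Val7, Leu8, Ile9, Ile10, Leu12, Ile13, Leu15, Leu16, Ile18.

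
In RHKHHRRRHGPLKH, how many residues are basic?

11

Lysine (K), arginine (R), and histidine (H) have basic, nitrogen-containing side chains.
Matching residues: R1, H2, K3, H4, H5, R6, R7, R8, H9, K13, H14.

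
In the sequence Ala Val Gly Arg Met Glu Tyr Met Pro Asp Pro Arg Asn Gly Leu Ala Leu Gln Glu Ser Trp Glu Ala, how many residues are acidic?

4

Only D (aspartate) and E (glutamate) carry a side-chain carboxylic acid.
Matching residues: Glu6, Asp10, Glu19, Glu22.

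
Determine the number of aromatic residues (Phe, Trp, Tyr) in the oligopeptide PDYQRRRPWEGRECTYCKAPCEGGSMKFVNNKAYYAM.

6

Matching residues: Y3, W9, Y16, F28, Y34, Y35.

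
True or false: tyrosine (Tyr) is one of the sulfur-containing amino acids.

False

The sulfur-bearing residues are cysteine (–SH) and methionine (–S–CH₃).
Tyrosine is not in this group.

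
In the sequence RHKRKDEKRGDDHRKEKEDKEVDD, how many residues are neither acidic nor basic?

Acidic: D, E. Basic: K, R, H. All other residues are neither.
Matching residues: G10, V22.

2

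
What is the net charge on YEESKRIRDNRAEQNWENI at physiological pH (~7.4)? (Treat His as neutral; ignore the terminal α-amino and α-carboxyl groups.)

-1

At pH ~7.4 the Lys and Arg side chains are protonated (+1), the Asp and Glu side chains are deprotonated (−1), and with His taken as neutral all other side chains carry no charge.
Positive (K, R): K5, R6, R8, R11 → +4.
Negative (D, E): E2, E3, D9, E13, E17 → −5.
Net charge = (+4) + (−5) = −1.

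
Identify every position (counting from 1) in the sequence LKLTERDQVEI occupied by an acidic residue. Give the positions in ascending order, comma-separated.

Only D (aspartate) and E (glutamate) carry a side-chain carboxylic acid.
Matching residues: E5, D7, E10.

5, 7, 10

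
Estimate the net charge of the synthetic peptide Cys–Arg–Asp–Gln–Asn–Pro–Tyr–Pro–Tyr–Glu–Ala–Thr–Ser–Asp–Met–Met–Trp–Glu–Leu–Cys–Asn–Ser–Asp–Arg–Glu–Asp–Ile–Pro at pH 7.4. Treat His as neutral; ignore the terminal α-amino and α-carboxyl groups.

At pH ~7.4 the Lys and Arg side chains are protonated (+1), the Asp and Glu side chains are deprotonated (−1), and with His taken as neutral all other side chains carry no charge.
Positive (K, R): Arg2, Arg24 → +2.
Negative (D, E): Asp3, Glu10, Asp14, Glu18, Asp23, Glu25, Asp26 → −7.
Net charge = (+2) + (−7) = −5.

-5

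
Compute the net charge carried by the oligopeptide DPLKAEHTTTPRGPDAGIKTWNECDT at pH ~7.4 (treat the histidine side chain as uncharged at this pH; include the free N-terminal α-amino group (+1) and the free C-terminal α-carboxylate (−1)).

-2

The side chains ionized at physiological pH are Lys/Arg (+1) and Asp/Glu (−1); with His treated as neutral, nothing else contributes.
Positive (K, R): K4, R12, K19 → +3.
Negative (D, E): D1, E6, D15, E23, D25 → −5.
The N-terminus (+1) and C-terminus (−1) cancel.
Net charge = (+3) + (−5) = −2.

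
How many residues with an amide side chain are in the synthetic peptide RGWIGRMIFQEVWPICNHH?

Asparagine (N) and glutamine (Q) have uncharged amide side chains.
Matching residues: Q10, N17.

2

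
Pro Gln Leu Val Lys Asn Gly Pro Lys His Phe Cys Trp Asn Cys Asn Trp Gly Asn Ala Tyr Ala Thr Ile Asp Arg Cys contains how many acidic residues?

1

Only D (aspartate) and E (glutamate) carry a side-chain carboxylic acid.
Matching residues: Asp25.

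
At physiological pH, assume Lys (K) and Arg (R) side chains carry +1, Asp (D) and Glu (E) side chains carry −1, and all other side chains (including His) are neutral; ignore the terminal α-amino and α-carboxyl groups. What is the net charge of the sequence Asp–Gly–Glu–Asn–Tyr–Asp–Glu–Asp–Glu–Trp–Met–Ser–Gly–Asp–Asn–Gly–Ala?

Positive (K, R): none → +0.
Negative (D, E): Asp1, Glu3, Asp6, Glu7, Asp8, Glu9, Asp14 → −7.
Net charge = (+0) + (−7) = −7.

-7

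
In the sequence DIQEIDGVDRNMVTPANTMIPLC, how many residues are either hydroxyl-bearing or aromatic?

2

Hydroxyl-bearing: S, T, Y. Aromatic: F, W, Y.
Hydroxyl-bearing residues here: T14, T18 (2).
Aromatic residues here: none (0).
(Y belongs to both groups, but none appear in this sequence.) Total = 2 + 0 = 2.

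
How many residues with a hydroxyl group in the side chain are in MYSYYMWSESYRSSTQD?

The –OH-bearing residues are Ser, Thr (aliphatic alcohols), and Tyr (phenol).
Matching residues: Y2, S3, Y4, Y5, S8, S10, Y11, S13, S14, T15.

10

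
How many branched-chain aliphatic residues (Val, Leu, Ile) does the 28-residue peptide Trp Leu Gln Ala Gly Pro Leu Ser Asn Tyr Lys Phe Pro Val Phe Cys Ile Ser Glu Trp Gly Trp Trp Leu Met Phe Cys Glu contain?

5

Matching residues: Leu2, Leu7, Val14, Ile17, Leu24.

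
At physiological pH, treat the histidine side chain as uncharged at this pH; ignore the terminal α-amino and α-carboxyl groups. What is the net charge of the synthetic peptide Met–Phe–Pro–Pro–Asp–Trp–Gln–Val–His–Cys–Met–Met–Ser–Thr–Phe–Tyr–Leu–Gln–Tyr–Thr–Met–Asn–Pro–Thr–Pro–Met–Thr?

-1

Near pH 7.4, K and R contribute +1 each, D and E contribute −1 each, and every other side chain (His included, as stated) is uncharged.
Positive (K, R): none → +0.
Negative (D, E): Asp5 → −1.
Net charge = (+0) + (−1) = −1.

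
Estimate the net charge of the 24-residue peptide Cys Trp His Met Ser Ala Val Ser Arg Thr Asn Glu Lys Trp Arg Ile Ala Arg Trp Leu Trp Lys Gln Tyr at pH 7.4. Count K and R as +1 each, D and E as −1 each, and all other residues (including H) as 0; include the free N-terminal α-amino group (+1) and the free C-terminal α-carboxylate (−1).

+4

Positive (K, R): Arg9, Lys13, Arg15, Arg18, Lys22 → +5.
Negative (D, E): Glu12 → −1.
The N-terminus (+1) and C-terminus (−1) cancel.
Net charge = (+5) + (−1) = +4.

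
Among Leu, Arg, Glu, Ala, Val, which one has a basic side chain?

Arg

K, R, and H are the three residues with basic side chains (ε-amine, guanidinium, and imidazole respectively).
Of the listed options, only Arg belongs to this group.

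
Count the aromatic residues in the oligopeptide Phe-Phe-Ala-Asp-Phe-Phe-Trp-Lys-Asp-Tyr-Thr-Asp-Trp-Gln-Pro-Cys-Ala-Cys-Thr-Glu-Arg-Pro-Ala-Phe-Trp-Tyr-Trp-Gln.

11

F, W, and Y each carry an aromatic ring on the side chain.
Matching residues: Phe1, Phe2, Phe5, Phe6, Trp7, Tyr10, Trp13, Phe24, Trp25, Tyr26, Trp27.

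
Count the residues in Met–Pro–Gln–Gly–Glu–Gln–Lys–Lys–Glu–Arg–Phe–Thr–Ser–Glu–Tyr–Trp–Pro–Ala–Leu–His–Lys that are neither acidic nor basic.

13

Acidic: D, E. Basic: K, R, H. All other residues are neither.
Matching residues: Met1, Pro2, Gln3, Gly4, Gln6, Phe11, Thr12, Ser13, Tyr15, Trp16, Pro17, Ala18, Leu19.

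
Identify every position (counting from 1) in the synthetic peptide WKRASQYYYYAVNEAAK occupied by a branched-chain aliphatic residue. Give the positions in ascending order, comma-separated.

Matching residues: V12.

12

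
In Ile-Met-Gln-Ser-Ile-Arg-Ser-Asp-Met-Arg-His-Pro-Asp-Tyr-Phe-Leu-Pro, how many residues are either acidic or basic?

5

Acidic: D, E. Basic: H, K, R.
Acidic residues here: Asp8, Asp13 (2).
Basic residues here: Arg6, Arg10, His11 (3).
The two groups share no amino acid, so total = 2 + 3 = 5.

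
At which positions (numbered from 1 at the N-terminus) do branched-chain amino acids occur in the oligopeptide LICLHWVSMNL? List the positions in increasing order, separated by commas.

1, 2, 4, 7, 11

V, L, and I make up the branched-chain aliphatic group.
Matching residues: L1, I2, L4, V7, L11.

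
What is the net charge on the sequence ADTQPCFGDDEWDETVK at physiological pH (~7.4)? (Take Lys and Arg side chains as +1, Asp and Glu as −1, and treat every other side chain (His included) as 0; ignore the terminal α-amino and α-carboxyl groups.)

-5

Positive (K, R): K17 → +1.
Negative (D, E): D2, D9, D10, E11, D13, E14 → −6.
Net charge = (+1) + (−6) = −5.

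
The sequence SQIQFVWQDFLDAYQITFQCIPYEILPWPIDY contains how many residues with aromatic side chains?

8

F, W, and Y each carry an aromatic ring on the side chain.
Matching residues: F5, W7, F10, Y14, F18, Y23, W28, Y32.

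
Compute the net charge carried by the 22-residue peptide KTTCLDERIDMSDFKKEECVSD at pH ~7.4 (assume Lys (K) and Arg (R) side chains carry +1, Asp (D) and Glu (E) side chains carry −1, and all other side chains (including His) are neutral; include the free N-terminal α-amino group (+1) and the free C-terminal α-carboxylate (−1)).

-3

Positive (K, R): K1, R8, K15, K16 → +4.
Negative (D, E): D6, E7, D10, D13, E17, E18, D22 → −7.
The N-terminus (+1) and C-terminus (−1) cancel.
Net charge = (+4) + (−7) = −3.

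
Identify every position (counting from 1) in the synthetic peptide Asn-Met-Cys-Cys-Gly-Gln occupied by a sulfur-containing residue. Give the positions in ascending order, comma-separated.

2, 3, 4

Cysteine (C, thiol) and methionine (M, thioether) are the two sulfur-containing amino acids.
Matching residues: Met2, Cys3, Cys4.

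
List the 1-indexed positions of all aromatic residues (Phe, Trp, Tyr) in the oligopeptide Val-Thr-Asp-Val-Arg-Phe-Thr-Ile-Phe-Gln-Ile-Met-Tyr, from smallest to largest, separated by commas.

Matching residues: Phe6, Phe9, Tyr13.

6, 9, 13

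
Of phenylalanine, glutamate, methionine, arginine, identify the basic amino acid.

arginine

The basic amino acids are Lys (K), Arg (R), and His (H).
Of the listed options, only arginine belongs to this group.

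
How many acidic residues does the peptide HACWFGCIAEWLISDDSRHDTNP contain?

The acidic residues are Asp (D) and Glu (E), whose side chains end in a carboxylate group.
Matching residues: E10, D15, D16, D20.

4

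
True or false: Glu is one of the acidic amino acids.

True

The acidic residues are Asp (D) and Glu (E), whose side chains end in a carboxylate group.
Glutamate is in this group.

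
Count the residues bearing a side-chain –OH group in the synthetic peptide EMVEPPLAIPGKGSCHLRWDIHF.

Serine (S), threonine (T), and tyrosine (Y) each carry a hydroxyl group on the side chain.
Matching residues: S14.

1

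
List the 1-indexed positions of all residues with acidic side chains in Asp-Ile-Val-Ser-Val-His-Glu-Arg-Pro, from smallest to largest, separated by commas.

Only D (aspartate) and E (glutamate) carry a side-chain carboxylic acid.
Matching residues: Asp1, Glu7.

1, 7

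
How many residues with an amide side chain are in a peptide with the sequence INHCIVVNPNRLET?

The amide-side-chain residues are Asn (N) and Gln (Q).
Matching residues: N2, N8, N10.

3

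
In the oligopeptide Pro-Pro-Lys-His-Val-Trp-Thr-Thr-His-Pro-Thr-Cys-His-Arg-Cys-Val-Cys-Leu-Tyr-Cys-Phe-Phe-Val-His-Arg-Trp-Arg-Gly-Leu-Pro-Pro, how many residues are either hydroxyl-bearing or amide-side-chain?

4

Hydroxyl-bearing: S, T, Y. Amide-side-chain: N, Q.
Hydroxyl-bearing residues here: Thr7, Thr8, Thr11, Tyr19 (4).
Amide-side-chain residues here: none (0).
The two groups share no amino acid, so total = 4 + 0 = 4.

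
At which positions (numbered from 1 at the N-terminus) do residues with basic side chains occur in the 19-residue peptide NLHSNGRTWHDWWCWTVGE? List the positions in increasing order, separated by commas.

3, 7, 10

The basic amino acids are Lys (K), Arg (R), and His (H).
Matching residues: H3, R7, H10.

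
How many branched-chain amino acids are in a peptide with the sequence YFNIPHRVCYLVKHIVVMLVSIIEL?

12

Valine (V), leucine (L), and isoleucine (I) are the branched-chain amino acids.
Matching residues: I4, V8, L11, V12, I15, V16, V17, L19, V20, I22, I23, L25.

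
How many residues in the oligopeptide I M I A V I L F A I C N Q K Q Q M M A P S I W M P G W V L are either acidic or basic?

1

Acidic: D, E. Basic: H, K, R.
Acidic residues here: none (0).
Basic residues here: K14 (1).
The two groups share no amino acid, so total = 0 + 1 = 1.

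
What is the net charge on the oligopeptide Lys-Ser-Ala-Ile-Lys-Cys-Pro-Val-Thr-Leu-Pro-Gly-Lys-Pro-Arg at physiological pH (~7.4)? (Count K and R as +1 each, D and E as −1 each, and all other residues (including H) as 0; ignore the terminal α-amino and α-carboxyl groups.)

Positive (K, R): Lys1, Lys5, Lys13, Arg15 → +4.
Negative (D, E): none → −0.
Net charge = (+4) + (−0) = +4.

+4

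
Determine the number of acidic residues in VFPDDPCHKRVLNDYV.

Only D (aspartate) and E (glutamate) carry a side-chain carboxylic acid.
Matching residues: D4, D5, D14.

3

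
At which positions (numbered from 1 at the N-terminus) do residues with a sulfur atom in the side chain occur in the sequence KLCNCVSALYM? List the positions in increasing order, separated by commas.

3, 5, 11

The sulfur-bearing residues are cysteine (–SH) and methionine (–S–CH₃).
Matching residues: C3, C5, M11.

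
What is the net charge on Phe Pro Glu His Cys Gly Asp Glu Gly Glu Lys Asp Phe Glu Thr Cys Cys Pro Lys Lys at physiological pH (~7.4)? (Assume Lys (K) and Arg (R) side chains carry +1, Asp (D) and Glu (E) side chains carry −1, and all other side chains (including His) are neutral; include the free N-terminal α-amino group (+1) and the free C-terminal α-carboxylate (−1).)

Positive (K, R): Lys11, Lys19, Lys20 → +3.
Negative (D, E): Glu3, Asp7, Glu8, Glu10, Asp12, Glu14 → −6.
The N-terminus (+1) and C-terminus (−1) cancel.
Net charge = (+3) + (−6) = −3.

-3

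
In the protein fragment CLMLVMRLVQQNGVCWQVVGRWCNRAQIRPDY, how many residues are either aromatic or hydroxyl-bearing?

Aromatic: F, W, Y. Hydroxyl-bearing: S, T, Y.
Aromatic residues here: W16, W22, Y32 (3).
Hydroxyl-bearing residues here: Y32 (1).
Y is in both groups, so the 1 Y residue must not be double-counted.
Total = 3 + 1 − 1 = 3.

3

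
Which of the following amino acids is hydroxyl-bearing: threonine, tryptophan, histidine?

threonine

The –OH-bearing residues are Ser, Thr (aliphatic alcohols), and Tyr (phenol).
Of the listed options, only threonine belongs to this group.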